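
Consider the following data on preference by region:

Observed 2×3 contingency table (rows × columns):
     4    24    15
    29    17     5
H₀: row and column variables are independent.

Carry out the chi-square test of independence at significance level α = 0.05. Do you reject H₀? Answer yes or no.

Row totals [43, 51], col totals [33, 41, 20], n=94
χ² = (4−15.10)²/15.10 + (24−18.76)²/18.76 + (15−9.15)²/9.15 + (29−17.90)²/17.90 + (17−22.24)²/22.24 + (5−10.85)²/10.85 = 24.6321
df = 2
p-value (upper-tail) = 0.00000
At α=0.05: p < α → reject H₀

reject H₀: yes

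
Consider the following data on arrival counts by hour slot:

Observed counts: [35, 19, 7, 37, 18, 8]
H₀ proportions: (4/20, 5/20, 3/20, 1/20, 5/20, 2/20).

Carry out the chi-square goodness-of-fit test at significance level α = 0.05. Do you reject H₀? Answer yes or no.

reject H₀: yes

n = 124; E_i = n·p_i = [24.80, 31.00, 18.60, 6.20, 31.00, 12.40]
χ² = (35−24.80)²/24.80 + (19−31.00)²/31.00 + (7−18.60)²/18.60 + (37−6.20)²/6.20 + (18−31.00)²/31.00 + (8−12.40)²/12.40 = 176.0941
df = 5
p-value (upper-tail) = 0.00000
At α=0.05: p < α → reject H₀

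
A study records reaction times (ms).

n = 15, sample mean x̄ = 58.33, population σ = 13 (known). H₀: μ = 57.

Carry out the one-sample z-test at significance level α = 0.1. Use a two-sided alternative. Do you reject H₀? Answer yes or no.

reject H₀: no

SE = σ/√n = 13/√15 = 3.3566
z = (x̄−μ₀)/SE = (58.33−57)/3.3566 = 0.3962
p-value (two-sided) = 0.69193
At α=0.1: p ≥ α → fail to reject H₀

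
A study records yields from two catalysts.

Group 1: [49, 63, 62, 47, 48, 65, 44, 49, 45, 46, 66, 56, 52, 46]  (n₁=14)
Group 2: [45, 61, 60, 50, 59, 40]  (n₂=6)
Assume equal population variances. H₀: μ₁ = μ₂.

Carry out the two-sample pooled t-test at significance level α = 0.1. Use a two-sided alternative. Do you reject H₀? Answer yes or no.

reject H₀: no

x̄₁=52.714, s₁=8.033, n₁=14
x̄₂=52.500, s₂=8.826, n₂=6
s_p² = [13·8.033² + 5·8.826²]/18 = 68.2421
SE = √(s_p²·(1/14+1/6)) = 4.0309
t = (52.714−52.500)/4.0309 = 0.0532
df = 18
p-value (two-sided) = 0.95819
At α=0.1: p ≥ α → fail to reject H₀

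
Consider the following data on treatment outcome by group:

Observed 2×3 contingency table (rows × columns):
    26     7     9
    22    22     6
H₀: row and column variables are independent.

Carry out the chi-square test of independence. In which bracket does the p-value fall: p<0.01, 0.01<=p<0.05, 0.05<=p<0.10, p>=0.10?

p-value bracket: 0.01<=p<0.05

Row totals [42, 50], col totals [48, 29, 15], n=92
χ² = (26−21.91)²/21.91 + (7−13.24)²/13.24 + (9−6.85)²/6.85 + (22−26.09)²/26.09 + (22−15.76)²/15.76 + (6−8.15)²/8.15 = 8.0572
df = 2
p-value (upper-tail) = 0.01780
→ bracket: 0.01<=p<0.05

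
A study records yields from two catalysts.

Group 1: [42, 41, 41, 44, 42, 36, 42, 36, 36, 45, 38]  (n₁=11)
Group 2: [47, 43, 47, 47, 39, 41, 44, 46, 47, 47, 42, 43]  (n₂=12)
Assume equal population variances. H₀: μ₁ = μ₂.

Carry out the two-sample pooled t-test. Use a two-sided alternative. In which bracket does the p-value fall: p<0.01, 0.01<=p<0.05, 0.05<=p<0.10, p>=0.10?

p-value bracket: p<0.01

x̄₁=40.273, s₁=3.259, n₁=11
x̄₂=44.417, s₂=2.811, n₂=12
s_p² = [10·3.259² + 11·2.811²]/21 = 9.1952
SE = √(s_p²·(1/11+1/12)) = 1.2658
t = (40.273−44.417)/1.2658 = -3.2738
df = 21
p-value (two-sided) = 0.00362
→ bracket: p<0.01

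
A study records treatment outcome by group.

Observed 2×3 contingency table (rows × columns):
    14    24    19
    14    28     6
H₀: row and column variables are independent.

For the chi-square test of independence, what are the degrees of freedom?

degrees of freedom = 2

df = (r−1)(c−1) = (2−1)·(3−1) = 2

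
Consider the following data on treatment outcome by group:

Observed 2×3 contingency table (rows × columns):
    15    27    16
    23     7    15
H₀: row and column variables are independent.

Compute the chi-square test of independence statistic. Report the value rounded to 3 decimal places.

Row totals [58, 45], col totals [38, 34, 31], n=103
χ² = (15−21.40)²/21.40 + (27−19.15)²/19.15 + (16−17.46)²/17.46 + (23−16.60)²/16.60 + (7−14.85)²/14.85 + (15−13.54)²/13.54 = 12.0321
df = 2

test statistic = 12.032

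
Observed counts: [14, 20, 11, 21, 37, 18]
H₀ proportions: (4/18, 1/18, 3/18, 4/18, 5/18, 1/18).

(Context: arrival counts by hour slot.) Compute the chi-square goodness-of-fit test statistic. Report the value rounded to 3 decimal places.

n = 121; E_i = n·p_i = [26.89, 6.72, 20.17, 26.89, 33.61, 6.72]
χ² = (14−26.89)²/26.89 + (20−6.72)²/6.72 + (11−20.17)²/20.17 + (21−26.89)²/26.89 + (37−33.61)²/33.61 + (18−6.72)²/6.72 = 57.1231
df = 5

test statistic = 57.123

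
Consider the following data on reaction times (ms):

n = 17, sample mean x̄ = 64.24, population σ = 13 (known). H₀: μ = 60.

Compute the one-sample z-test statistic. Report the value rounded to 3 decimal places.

test statistic = 1.345

SE = σ/√n = 13/√17 = 3.1530
z = (x̄−μ₀)/SE = (64.24−60)/3.1530 = 1.3448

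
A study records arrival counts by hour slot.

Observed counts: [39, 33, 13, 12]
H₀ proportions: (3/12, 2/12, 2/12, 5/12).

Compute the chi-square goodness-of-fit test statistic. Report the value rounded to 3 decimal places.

test statistic = 47.099

n = 97; E_i = n·p_i = [24.25, 16.17, 16.17, 40.42]
χ² = (39−24.25)²/24.25 + (33−16.17)²/16.17 + (13−16.17)²/16.17 + (12−40.42)²/40.42 = 47.0990
df = 3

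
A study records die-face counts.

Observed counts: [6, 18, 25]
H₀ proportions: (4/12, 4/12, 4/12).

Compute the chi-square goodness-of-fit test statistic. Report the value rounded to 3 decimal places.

test statistic = 11.306

n = 49; E_i = n·p_i = [16.33, 16.33, 16.33]
χ² = (6−16.33)²/16.33 + (18−16.33)²/16.33 + (25−16.33)²/16.33 = 11.3061
df = 2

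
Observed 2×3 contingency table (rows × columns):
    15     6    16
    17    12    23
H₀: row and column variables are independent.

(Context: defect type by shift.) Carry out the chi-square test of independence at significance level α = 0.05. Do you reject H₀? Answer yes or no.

reject H₀: no

Row totals [37, 52], col totals [32, 18, 39], n=89
χ² = (15−13.30)²/13.30 + (6−7.48)²/7.48 + (16−16.21)²/16.21 + (17−18.70)²/18.70 + (12−10.52)²/10.52 + (23−22.79)²/22.79 = 0.8783
df = 2
p-value (upper-tail) = 0.64459
At α=0.05: p ≥ α → fail to reject H₀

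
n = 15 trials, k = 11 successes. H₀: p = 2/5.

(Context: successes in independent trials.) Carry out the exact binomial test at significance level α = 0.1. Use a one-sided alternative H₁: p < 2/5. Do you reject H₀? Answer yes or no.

reject H₀: no

Exact binomial: n=15, k=11, p₀=2/5=0.4000
P(X≤11) from Σ C(n,i)·p₀^i·(1−p₀)^(n−i)
p-value (one-sided, H₁ less) = 0.99807
At α=0.1: p ≥ α → fail to reject H₀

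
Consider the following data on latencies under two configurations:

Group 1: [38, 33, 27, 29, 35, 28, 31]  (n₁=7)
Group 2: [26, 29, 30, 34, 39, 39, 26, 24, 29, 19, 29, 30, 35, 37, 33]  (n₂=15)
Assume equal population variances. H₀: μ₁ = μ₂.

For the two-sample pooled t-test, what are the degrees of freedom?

degrees of freedom = 20

df = n₁ + n₂ − 2 = 7 + 15 − 2 = 20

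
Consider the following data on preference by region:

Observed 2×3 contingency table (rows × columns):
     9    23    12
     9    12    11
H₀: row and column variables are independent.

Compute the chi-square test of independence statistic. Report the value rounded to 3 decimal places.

test statistic = 1.647

Row totals [44, 32], col totals [18, 35, 23], n=76
χ² = (9−10.42)²/10.42 + (23−20.26)²/20.26 + (12−13.32)²/13.32 + (9−7.58)²/7.58 + (12−14.74)²/14.74 + (11−9.68)²/9.68 = 1.6469
df = 2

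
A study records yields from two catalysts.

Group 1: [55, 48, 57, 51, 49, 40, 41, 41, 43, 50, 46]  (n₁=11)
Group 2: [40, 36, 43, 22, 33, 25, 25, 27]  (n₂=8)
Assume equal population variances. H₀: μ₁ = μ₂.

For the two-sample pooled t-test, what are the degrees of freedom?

df = n₁ + n₂ − 2 = 11 + 8 − 2 = 17

degrees of freedom = 17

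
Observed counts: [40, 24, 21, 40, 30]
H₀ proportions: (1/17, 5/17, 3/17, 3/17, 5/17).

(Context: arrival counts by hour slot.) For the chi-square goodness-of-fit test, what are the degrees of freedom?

df = k − 1 = 5 − 1 = 4

degrees of freedom = 4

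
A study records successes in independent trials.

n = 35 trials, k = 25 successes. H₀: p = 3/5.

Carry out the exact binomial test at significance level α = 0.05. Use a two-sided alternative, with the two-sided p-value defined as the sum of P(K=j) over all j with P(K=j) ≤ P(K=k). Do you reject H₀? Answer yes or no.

reject H₀: no

Exact binomial: n=35, k=25, p₀=3/5=0.6000
P(X=j) = C(n,j)·p₀^j·(1−p₀)^(n−j); p = Σ P(X=j) over j with P(X=j) ≤ P(X=25)
p-value (two-sided) = 0.22657
At α=0.05: p ≥ α → fail to reject H₀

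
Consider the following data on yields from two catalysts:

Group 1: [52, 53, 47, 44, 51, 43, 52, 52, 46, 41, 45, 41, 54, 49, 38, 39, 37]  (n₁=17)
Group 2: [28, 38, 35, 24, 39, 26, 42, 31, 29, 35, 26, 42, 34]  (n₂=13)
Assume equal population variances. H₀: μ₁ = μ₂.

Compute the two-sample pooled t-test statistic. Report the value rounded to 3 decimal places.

x̄₁=46.118, s₁=5.667, n₁=17
x̄₂=33.000, s₂=6.164, n₂=13
s_p² = [16·5.667² + 12·6.164²]/28 = 34.6345
SE = √(s_p²·(1/17+1/13)) = 2.1683
t = (46.118−33.000)/2.1683 = 6.0497
df = 28

test statistic = 6.050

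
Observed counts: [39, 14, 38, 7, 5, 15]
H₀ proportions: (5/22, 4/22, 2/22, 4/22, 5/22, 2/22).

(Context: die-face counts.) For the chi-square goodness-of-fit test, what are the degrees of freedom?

df = k − 1 = 6 − 1 = 5

degrees of freedom = 5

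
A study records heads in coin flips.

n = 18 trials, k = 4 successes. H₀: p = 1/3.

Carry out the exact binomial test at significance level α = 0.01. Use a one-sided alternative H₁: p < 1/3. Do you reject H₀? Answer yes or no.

reject H₀: no

Exact binomial: n=18, k=4, p₀=1/3=0.3333
P(X≤4) from Σ C(n,i)·p₀^i·(1−p₀)^(n−i)
p-value (one-sided, H₁ less) = 0.23107
At α=0.01: p ≥ α → fail to reject H₀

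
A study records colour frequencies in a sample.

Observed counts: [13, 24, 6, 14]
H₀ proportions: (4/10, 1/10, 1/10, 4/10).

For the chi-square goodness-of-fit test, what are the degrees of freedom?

degrees of freedom = 3

df = k − 1 = 4 − 1 = 3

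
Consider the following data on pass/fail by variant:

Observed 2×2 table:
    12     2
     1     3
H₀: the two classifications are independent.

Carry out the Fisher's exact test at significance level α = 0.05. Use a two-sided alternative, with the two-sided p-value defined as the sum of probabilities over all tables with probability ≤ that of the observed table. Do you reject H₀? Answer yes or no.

reject H₀: yes

Margins: r₁=14, r₂=4, c₁=13, c₂=5, n=18
p_obs = C(14,12)·C(4,1)/C(18,13); sum pmf over tables with pmf ≤ p_obs
p-value (two-sided) = 0.04412
At α=0.05: p < α → reject H₀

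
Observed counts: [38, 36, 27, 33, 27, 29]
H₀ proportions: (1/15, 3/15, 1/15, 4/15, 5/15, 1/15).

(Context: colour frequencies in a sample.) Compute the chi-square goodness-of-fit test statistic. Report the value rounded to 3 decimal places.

n = 190; E_i = n·p_i = [12.67, 38.00, 12.67, 50.67, 63.33, 12.67]
χ² = (38−12.67)²/12.67 + (36−38.00)²/38.00 + (27−12.67)²/12.67 + (33−50.67)²/50.67 + (27−63.33)²/63.33 + (29−12.67)²/12.67 = 115.0566
df = 5

test statistic = 115.057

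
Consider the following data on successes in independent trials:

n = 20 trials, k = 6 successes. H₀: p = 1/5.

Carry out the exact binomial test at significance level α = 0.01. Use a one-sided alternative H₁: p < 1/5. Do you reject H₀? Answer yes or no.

Exact binomial: n=20, k=6, p₀=1/5=0.2000
P(X≤6) from Σ C(n,i)·p₀^i·(1−p₀)^(n−i)
p-value (one-sided, H₁ less) = 0.91331
At α=0.01: p ≥ α → fail to reject H₀

reject H₀: no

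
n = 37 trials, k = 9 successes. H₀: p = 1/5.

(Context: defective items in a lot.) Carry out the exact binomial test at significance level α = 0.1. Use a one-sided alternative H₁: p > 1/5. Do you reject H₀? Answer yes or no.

reject H₀: no

Exact binomial: n=37, k=9, p₀=1/5=0.2000
P(X≥9) from Σ C(n,i)·p₀^i·(1−p₀)^(n−i)
p-value (one-sided, H₁ greater) = 0.31409
At α=0.1: p ≥ α → fail to reject H₀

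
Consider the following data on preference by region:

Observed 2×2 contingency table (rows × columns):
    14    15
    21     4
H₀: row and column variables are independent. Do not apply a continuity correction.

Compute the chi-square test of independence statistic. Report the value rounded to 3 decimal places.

Row totals [29, 25], col totals [35, 19], n=54
χ² = (14−18.80)²/18.80 + (15−10.20)²/10.20 + (21−16.20)²/16.20 + (4−8.80)²/8.80 = 7.5134
df = 1

test statistic = 7.513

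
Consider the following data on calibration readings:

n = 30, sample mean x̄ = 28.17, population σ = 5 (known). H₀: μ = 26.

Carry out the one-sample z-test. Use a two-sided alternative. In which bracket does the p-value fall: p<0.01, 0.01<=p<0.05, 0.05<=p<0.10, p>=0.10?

p-value bracket: 0.01<=p<0.05

SE = σ/√n = 5/√30 = 0.9129
z = (x̄−μ₀)/SE = (28.17−26)/0.9129 = 2.3771
p-value (two-sided) = 0.01745
→ bracket: 0.01<=p<0.05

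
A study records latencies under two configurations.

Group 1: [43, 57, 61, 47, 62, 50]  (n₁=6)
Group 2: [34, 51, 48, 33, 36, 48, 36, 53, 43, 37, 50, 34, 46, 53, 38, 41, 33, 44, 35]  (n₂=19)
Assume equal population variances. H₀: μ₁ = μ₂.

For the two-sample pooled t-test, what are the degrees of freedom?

df = n₁ + n₂ − 2 = 6 + 19 − 2 = 23

degrees of freedom = 23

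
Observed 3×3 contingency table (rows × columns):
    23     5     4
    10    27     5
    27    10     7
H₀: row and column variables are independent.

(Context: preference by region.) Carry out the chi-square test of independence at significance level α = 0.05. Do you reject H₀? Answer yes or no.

reject H₀: yes

Row totals [32, 42, 44], col totals [60, 42, 16], n=118
χ² = (23−16.27)²/16.27 + (5−11.39)²/11.39 + (4−4.34)²/4.34 + (10−21.36)²/21.36 + (27−14.95)²/14.95 + (5−5.69)²/5.69 + (27−22.37)²/22.37 + (10−15.66)²/15.66 + (7−5.97)²/5.97 = 25.4141
df = 4
p-value (upper-tail) = 0.00004
At α=0.05: p < α → reject H₀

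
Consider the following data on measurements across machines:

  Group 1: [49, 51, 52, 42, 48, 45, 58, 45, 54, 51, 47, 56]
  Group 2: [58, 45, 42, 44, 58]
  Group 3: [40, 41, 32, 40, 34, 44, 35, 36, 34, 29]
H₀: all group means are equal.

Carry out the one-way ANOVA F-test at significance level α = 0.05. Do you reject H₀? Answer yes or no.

Group means [49.83, 49.40, 36.50], grand mean 44.815
SSB = Σnᵢ(x̄ᵢ−x̄)² = 1098.707; SSW = ΣΣ(x−x̄ᵢ)² = 693.367
MSB = 1098.707/2 = 549.3537; MSW = 693.367/24 = 28.8903
F = MSB/MSW = 19.0152
df = (2, 24)
p-value (upper-tail) = 0.00001
At α=0.05: p < α → reject H₀

reject H₀: yes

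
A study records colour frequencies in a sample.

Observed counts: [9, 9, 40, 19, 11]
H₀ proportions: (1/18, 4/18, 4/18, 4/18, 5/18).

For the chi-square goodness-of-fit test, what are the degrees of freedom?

degrees of freedom = 4

df = k − 1 = 5 − 1 = 4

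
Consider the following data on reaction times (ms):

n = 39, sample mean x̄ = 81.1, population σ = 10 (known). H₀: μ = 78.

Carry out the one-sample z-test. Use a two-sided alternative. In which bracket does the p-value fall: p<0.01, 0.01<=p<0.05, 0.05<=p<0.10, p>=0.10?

SE = σ/√n = 10/√39 = 1.6013
z = (x̄−μ₀)/SE = (81.1−78)/1.6013 = 1.9359
p-value (two-sided) = 0.05287
→ bracket: 0.05<=p<0.10

p-value bracket: 0.05<=p<0.10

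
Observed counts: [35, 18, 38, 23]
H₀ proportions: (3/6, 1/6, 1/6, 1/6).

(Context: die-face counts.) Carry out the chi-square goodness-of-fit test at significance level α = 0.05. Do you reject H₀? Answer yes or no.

n = 114; E_i = n·p_i = [57.00, 19.00, 19.00, 19.00]
χ² = (35−57.00)²/57.00 + (18−19.00)²/19.00 + (38−19.00)²/19.00 + (23−19.00)²/19.00 = 28.3860
df = 3
p-value (upper-tail) = 0.00000
At α=0.05: p < α → reject H₀

reject H₀: yes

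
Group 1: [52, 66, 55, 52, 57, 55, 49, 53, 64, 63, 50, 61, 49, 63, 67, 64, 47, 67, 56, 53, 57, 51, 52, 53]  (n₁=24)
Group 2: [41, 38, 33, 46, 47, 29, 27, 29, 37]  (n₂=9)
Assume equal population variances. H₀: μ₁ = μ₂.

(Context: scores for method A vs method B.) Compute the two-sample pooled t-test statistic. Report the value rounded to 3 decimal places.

test statistic = 7.836

x̄₁=56.500, s₁=6.276, n₁=24
x̄₂=36.333, s₂=7.399, n₂=9
s_p² = [23·6.276² + 8·7.399²]/31 = 43.3548
SE = √(s_p²·(1/24+1/9)) = 2.5736
t = (56.500−36.333)/2.5736 = 7.8358
df = 31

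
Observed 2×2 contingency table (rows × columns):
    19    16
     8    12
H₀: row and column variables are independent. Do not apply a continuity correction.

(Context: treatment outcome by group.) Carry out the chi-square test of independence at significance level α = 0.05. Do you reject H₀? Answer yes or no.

Row totals [35, 20], col totals [27, 28], n=55
χ² = (19−17.18)²/17.18 + (16−17.82)²/17.82 + (8−9.82)²/9.82 + (12−10.18)²/10.18 = 1.0393
df = 1
p-value (upper-tail) = 0.30798
At α=0.05: p ≥ α → fail to reject H₀

reject H₀: no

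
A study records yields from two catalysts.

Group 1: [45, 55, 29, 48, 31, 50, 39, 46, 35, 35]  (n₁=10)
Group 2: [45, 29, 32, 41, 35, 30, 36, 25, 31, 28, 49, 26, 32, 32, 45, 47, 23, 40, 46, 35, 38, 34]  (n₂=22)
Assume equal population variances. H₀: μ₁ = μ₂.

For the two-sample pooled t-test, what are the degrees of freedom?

df = n₁ + n₂ − 2 = 10 + 22 − 2 = 30

degrees of freedom = 30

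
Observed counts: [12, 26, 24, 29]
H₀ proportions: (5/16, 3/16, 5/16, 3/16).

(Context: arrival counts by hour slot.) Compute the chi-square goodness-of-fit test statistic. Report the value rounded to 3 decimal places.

test statistic = 23.227

n = 91; E_i = n·p_i = [28.44, 17.06, 28.44, 17.06]
χ² = (12−28.44)²/28.44 + (26−17.06)²/17.06 + (24−28.44)²/28.44 + (29−17.06)²/17.06 = 23.2271
df = 3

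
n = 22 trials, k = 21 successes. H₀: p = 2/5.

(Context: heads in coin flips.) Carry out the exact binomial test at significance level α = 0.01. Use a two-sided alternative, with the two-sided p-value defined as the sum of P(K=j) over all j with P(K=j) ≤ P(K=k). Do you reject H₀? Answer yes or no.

Exact binomial: n=22, k=21, p₀=2/5=0.4000
P(X=j) = C(n,j)·p₀^j·(1−p₀)^(n−j); p = Σ P(X=j) over j with P(X=j) ≤ P(X=21)
p-value (two-sided) = 0.00000
At α=0.01: p < α → reject H₀

reject H₀: yes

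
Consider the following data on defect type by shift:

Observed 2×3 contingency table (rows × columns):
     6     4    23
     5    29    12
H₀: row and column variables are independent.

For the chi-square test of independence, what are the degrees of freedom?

degrees of freedom = 2

df = (r−1)(c−1) = (2−1)·(3−1) = 2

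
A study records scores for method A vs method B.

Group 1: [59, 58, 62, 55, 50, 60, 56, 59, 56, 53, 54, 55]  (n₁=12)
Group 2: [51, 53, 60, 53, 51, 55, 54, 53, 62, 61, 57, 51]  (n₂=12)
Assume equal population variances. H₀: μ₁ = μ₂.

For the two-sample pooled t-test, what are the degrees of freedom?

df = n₁ + n₂ − 2 = 12 + 12 − 2 = 22

degrees of freedom = 22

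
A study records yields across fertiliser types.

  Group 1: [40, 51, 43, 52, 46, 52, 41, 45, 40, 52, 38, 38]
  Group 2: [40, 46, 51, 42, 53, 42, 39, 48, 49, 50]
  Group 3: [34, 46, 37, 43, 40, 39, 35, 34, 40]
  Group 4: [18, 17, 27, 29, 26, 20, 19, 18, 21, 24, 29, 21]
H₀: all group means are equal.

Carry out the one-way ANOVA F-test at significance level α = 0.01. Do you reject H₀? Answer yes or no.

reject H₀: yes

Group means [44.83, 46.00, 38.67, 22.42], grand mean 37.558
SSB = Σnᵢ(x̄ᵢ−x̄)² = 4110.021; SSW = ΣΣ(x−x̄ᵢ)² = 920.583
MSB = 4110.021/3 = 1370.0071; MSW = 920.583/39 = 23.6047
F = MSB/MSW = 58.0396
df = (3, 39)
p-value (upper-tail) = 0.00000
At α=0.01: p < α → reject H₀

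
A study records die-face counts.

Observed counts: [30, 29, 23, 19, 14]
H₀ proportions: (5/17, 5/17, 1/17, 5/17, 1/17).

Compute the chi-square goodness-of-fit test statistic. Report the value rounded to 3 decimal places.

test statistic = 54.320

n = 115; E_i = n·p_i = [33.82, 33.82, 6.76, 33.82, 6.76]
χ² = (30−33.82)²/33.82 + (29−33.82)²/33.82 + (23−6.76)²/6.76 + (19−33.82)²/33.82 + (14−6.76)²/6.76 = 54.3200
df = 4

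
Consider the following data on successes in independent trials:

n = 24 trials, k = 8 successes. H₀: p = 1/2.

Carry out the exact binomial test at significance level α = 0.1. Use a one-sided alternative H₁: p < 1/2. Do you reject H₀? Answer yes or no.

Exact binomial: n=24, k=8, p₀=1/2=0.5000
P(X≤8) from Σ C(n,i)·p₀^i·(1−p₀)^(n−i)
p-value (one-sided, H₁ less) = 0.07579
At α=0.1: p < α → reject H₀

reject H₀: yes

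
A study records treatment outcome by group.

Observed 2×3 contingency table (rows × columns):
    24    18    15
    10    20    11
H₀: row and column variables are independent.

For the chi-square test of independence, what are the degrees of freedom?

df = (r−1)(c−1) = (2−1)·(3−1) = 2

degrees of freedom = 2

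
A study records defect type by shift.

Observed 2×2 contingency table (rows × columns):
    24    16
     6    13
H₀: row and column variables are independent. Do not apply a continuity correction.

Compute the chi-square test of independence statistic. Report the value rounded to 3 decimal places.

Row totals [40, 19], col totals [30, 29], n=59
χ² = (24−20.34)²/20.34 + (16−19.66)²/19.66 + (6−9.66)²/9.66 + (13−9.34)²/9.34 = 4.1632
df = 1

test statistic = 4.163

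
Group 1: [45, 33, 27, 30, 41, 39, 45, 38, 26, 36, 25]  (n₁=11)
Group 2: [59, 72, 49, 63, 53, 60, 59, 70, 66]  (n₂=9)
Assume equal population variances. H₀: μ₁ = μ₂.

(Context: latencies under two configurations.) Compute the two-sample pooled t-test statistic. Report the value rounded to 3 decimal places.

test statistic = -7.892

x̄₁=35.000, s₁=7.321, n₁=11
x̄₂=61.222, s₂=7.480, n₂=9
s_p² = [10·7.321² + 8·7.480²]/18 = 54.6420
SE = √(s_p²·(1/11+1/9)) = 3.3225
t = (35.000−61.222)/3.3225 = -7.8924
df = 18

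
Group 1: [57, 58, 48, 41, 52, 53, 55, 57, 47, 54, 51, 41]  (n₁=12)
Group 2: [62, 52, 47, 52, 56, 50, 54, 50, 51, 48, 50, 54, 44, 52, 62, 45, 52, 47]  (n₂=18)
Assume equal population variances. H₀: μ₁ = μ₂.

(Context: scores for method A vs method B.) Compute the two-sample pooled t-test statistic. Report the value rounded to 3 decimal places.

test statistic = -0.197

x̄₁=51.167, s₁=5.844, n₁=12
x̄₂=51.556, s₂=4.926, n₂=18
s_p² = [11·5.844² + 17·4.926²]/28 = 28.1468
SE = √(s_p²·(1/12+1/18)) = 1.9772
t = (51.167−51.556)/1.9772 = -0.1967
df = 28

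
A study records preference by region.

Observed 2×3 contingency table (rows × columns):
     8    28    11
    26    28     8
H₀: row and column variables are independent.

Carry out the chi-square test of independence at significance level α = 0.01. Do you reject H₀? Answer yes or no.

reject H₀: no

Row totals [47, 62], col totals [34, 56, 19], n=109
χ² = (8−14.66)²/14.66 + (28−24.15)²/24.15 + (11−8.19)²/8.19 + (26−19.34)²/19.34 + (28−31.85)²/31.85 + (8−10.81)²/10.81 = 8.0921
df = 2
p-value (upper-tail) = 0.01749
At α=0.01: p ≥ α → fail to reject H₀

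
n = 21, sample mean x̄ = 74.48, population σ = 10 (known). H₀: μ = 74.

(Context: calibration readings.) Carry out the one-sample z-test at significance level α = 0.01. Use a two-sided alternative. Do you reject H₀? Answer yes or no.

SE = σ/√n = 10/√21 = 2.1822
z = (x̄−μ₀)/SE = (74.48−74)/2.1822 = 0.2200
p-value (two-sided) = 0.82590
At α=0.01: p ≥ α → fail to reject H₀

reject H₀: no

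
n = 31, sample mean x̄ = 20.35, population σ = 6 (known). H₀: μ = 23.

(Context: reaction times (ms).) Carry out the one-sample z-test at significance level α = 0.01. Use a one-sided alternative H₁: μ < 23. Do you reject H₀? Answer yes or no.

SE = σ/√n = 6/√31 = 1.0776
z = (x̄−μ₀)/SE = (20.35−23)/1.0776 = -2.4591
p-value (one-sided, H₁ less) = 0.00696
At α=0.01: p < α → reject H₀

reject H₀: yes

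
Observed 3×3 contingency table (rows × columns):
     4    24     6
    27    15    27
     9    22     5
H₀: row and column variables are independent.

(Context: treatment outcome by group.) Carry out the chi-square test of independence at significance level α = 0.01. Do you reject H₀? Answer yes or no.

reject H₀: yes

Row totals [34, 69, 36], col totals [40, 61, 38], n=139
χ² = (4−9.78)²/9.78 + (24−14.92)²/14.92 + (6−9.29)²/9.29 + (27−19.86)²/19.86 + (15−30.28)²/30.28 + (27−18.86)²/18.86 + (9−10.36)²/10.36 + (22−15.80)²/15.80 + (5−9.84)²/9.84 = 28.8978
df = 4
p-value (upper-tail) = 0.00001
At α=0.01: p < α → reject H₀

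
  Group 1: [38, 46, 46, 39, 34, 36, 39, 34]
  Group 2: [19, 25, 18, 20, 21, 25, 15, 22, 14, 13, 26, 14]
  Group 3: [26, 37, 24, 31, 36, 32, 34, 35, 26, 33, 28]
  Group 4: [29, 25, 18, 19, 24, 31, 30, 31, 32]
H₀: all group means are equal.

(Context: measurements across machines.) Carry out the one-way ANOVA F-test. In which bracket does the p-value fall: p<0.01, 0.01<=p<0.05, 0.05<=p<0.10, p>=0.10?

Group means [39.00, 19.33, 31.09, 26.56], grand mean 28.125
SSB = Σnᵢ(x̄ᵢ−x̄)² = 1992.577; SSW = ΣΣ(x−x̄ᵢ)² = 819.798
MSB = 1992.577/3 = 664.1923; MSW = 819.798/36 = 22.7722
F = MSB/MSW = 29.1668
df = (3, 36)
p-value (upper-tail) = 0.00000
→ bracket: p<0.01

p-value bracket: p<0.01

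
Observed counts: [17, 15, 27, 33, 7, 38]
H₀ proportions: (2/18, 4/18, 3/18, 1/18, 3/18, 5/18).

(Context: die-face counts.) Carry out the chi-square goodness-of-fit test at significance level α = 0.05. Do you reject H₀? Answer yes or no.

n = 137; E_i = n·p_i = [15.22, 30.44, 22.83, 7.61, 22.83, 38.06]
χ² = (17−15.22)²/15.22 + (15−30.44)²/30.44 + (27−22.83)²/22.83 + (33−7.61)²/7.61 + (7−22.83)²/22.83 + (38−38.06)²/38.06 = 104.4737
df = 5
p-value (upper-tail) = 0.00000
At α=0.05: p < α → reject H₀

reject H₀: yes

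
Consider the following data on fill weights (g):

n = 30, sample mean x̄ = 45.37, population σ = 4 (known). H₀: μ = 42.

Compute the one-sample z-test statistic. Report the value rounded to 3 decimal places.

test statistic = 4.615

SE = σ/√n = 4/√30 = 0.7303
z = (x̄−μ₀)/SE = (45.37−42)/0.7303 = 4.6146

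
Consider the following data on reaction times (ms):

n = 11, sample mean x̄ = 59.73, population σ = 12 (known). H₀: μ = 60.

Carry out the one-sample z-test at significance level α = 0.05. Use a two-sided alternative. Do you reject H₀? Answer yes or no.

SE = σ/√n = 12/√11 = 3.6181
z = (x̄−μ₀)/SE = (59.73−60)/3.6181 = -0.0746
p-value (two-sided) = 0.94051
At α=0.05: p ≥ α → fail to reject H₀

reject H₀: no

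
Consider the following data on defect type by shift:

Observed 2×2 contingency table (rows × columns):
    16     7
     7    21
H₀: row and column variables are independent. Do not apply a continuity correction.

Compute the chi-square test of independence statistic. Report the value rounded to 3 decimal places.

Row totals [23, 28], col totals [23, 28], n=51
χ² = (16−10.37)²/10.37 + (7−12.63)²/12.63 + (7−12.63)²/12.63 + (21−15.37)²/15.37 = 10.1289
df = 1

test statistic = 10.129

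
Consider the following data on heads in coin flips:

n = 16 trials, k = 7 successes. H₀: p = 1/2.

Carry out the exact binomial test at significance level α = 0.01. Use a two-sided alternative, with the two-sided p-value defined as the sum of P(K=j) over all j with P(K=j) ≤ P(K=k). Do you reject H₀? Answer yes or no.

reject H₀: no

Exact binomial: n=16, k=7, p₀=1/2=0.5000
P(X=j) = C(n,j)·p₀^j·(1−p₀)^(n−j); p = Σ P(X=j) over j with P(X=j) ≤ P(X=7)
p-value (two-sided) = 0.80362
At α=0.01: p ≥ α → fail to reject H₀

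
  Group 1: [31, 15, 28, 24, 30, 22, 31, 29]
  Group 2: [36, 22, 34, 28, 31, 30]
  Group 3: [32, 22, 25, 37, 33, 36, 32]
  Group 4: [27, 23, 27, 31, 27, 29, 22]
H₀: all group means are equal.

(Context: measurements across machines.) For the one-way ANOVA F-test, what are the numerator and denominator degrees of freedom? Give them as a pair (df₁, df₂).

k = 4 groups, N = 28 total
df = (k−1, N−k) = (4−1, 28−4) = (3, 24)

degrees of freedom = [3, 24]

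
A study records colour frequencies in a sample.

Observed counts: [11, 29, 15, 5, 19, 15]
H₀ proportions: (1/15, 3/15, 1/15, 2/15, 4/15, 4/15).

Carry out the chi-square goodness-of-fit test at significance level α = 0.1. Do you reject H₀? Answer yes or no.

reject H₀: yes

n = 94; E_i = n·p_i = [6.27, 18.80, 6.27, 12.53, 25.07, 25.07]
χ² = (11−6.27)²/6.27 + (29−18.80)²/18.80 + (15−6.27)²/6.27 + (5−12.53)²/12.53 + (19−25.07)²/25.07 + (15−25.07)²/25.07 = 31.3191
df = 5
p-value (upper-tail) = 0.00001
At α=0.1: p < α → reject H₀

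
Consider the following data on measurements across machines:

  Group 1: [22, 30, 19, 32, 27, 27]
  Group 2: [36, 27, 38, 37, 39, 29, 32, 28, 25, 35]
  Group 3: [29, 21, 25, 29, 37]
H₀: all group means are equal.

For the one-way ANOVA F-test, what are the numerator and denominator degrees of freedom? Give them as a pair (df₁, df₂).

k = 3 groups, N = 21 total
df = (k−1, N−k) = (3−1, 21−3) = (2, 18)

degrees of freedom = [2, 18]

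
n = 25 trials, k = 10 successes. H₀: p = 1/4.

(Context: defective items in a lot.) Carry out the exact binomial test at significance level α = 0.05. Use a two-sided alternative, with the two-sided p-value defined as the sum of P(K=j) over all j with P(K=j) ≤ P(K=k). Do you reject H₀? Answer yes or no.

Exact binomial: n=25, k=10, p₀=1/4=0.2500
P(X=j) = C(n,j)·p₀^j·(1−p₀)^(n−j); p = Σ P(X=j) over j with P(X=j) ≤ P(X=10)
p-value (two-sided) = 0.10344
At α=0.05: p ≥ α → fail to reject H₀

reject H₀: no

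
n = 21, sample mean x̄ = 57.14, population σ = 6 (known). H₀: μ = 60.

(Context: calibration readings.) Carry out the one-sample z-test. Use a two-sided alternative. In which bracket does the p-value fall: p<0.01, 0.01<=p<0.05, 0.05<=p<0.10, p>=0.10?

SE = σ/√n = 6/√21 = 1.3093
z = (x̄−μ₀)/SE = (57.14−60)/1.3093 = -2.1844
p-value (two-sided) = 0.02894
→ bracket: 0.01<=p<0.05

p-value bracket: 0.01<=p<0.05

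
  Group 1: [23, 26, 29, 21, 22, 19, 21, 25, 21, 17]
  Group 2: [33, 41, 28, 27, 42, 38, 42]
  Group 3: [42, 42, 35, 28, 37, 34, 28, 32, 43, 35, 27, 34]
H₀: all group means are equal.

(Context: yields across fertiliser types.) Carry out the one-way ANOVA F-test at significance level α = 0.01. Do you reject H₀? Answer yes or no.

reject H₀: yes

Group means [22.40, 35.86, 34.75], grand mean 30.759
SSB = Σnᵢ(x̄ᵢ−x̄)² = 1071.803; SSW = ΣΣ(x−x̄ᵢ)² = 703.507
MSB = 1071.803/2 = 535.9016; MSW = 703.507/26 = 27.0580
F = MSB/MSW = 19.8057
df = (2, 26)
p-value (upper-tail) = 0.00001
At α=0.01: p < α → reject H₀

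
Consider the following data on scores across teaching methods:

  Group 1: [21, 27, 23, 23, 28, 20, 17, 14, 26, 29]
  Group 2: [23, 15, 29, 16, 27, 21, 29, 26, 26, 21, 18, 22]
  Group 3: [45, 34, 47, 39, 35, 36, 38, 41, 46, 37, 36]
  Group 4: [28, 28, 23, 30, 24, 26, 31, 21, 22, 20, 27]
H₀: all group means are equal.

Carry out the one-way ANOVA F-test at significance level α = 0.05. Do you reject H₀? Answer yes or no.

reject H₀: yes

Group means [22.80, 22.75, 39.45, 25.45], grand mean 27.614
SSB = Σnᵢ(x̄ᵢ−x̄)² = 2109.127; SSW = ΣΣ(x−x̄ᵢ)² = 819.305
MSB = 2109.127/3 = 703.0424; MSW = 819.305/40 = 20.4826
F = MSB/MSW = 34.3239
df = (3, 40)
p-value (upper-tail) = 0.00000
At α=0.05: p < α → reject H₀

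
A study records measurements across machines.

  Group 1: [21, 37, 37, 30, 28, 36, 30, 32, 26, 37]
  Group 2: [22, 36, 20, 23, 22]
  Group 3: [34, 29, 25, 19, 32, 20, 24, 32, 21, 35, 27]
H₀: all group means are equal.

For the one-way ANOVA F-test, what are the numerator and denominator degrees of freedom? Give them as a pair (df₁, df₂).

degrees of freedom = [2, 23]

k = 3 groups, N = 26 total
df = (k−1, N−k) = (3−1, 26−3) = (2, 23)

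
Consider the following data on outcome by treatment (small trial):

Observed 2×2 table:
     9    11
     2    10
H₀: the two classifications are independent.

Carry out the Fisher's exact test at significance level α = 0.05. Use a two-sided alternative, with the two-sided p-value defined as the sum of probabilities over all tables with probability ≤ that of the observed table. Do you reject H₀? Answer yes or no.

Margins: r₁=20, r₂=12, c₁=11, c₂=21, n=32
p_obs = C(20,9)·C(12,2)/C(32,11); sum pmf over tables with pmf ≤ p_obs
p-value (two-sided) = 0.13885
At α=0.05: p ≥ α → fail to reject H₀

reject H₀: no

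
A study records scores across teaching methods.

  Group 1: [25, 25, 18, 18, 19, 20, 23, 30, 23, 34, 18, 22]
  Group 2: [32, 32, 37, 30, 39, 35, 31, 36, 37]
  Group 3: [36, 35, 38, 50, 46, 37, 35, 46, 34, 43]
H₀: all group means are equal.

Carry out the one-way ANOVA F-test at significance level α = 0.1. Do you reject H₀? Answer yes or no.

Group means [22.92, 34.33, 40.00], grand mean 31.742
SSB = Σnᵢ(x̄ᵢ−x̄)² = 1677.019; SSW = ΣΣ(x−x̄ᵢ)² = 654.917
MSB = 1677.019/2 = 838.5094; MSW = 654.917/28 = 23.3899
F = MSB/MSW = 35.8492
df = (2, 28)
p-value (upper-tail) = 0.00000
At α=0.1: p < α → reject H₀

reject H₀: yes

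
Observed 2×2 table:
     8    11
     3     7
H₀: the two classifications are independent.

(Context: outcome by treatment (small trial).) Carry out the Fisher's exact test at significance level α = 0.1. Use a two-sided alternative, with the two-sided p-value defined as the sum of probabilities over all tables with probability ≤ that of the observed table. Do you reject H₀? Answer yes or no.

reject H₀: no

Margins: r₁=19, r₂=10, c₁=11, c₂=18, n=29
p_obs = C(19,8)·C(10,3)/C(29,11); sum pmf over tables with pmf ≤ p_obs
p-value (two-sided) = 0.69415
At α=0.1: p ≥ α → fail to reject H₀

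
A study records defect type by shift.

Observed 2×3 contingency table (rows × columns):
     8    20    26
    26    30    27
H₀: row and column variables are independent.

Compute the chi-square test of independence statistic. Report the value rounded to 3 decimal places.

test statistic = 5.663

Row totals [54, 83], col totals [34, 50, 53], n=137
χ² = (8−13.40)²/13.40 + (20−19.71)²/19.71 + (26−20.89)²/20.89 + (26−20.60)²/20.60 + (30−30.29)²/30.29 + (27−32.11)²/32.11 = 5.6634
df = 2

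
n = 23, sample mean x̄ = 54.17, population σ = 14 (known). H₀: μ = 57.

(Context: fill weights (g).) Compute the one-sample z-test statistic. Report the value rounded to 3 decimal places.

SE = σ/√n = 14/√23 = 2.9192
z = (x̄−μ₀)/SE = (54.17−57)/2.9192 = -0.9694

test statistic = -0.969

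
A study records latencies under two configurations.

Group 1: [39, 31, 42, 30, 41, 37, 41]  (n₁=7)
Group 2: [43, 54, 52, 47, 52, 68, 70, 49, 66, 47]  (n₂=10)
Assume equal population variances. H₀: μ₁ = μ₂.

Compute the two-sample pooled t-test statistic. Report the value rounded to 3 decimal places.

x̄₁=37.286, s₁=4.923, n₁=7
x̄₂=54.800, s₂=9.670, n₂=10
s_p² = [6·4.923² + 9·9.670²]/15 = 65.8019
SE = √(s_p²·(1/7+1/10)) = 3.9976
t = (37.286−54.800)/3.9976 = -4.3812
df = 15

test statistic = -4.381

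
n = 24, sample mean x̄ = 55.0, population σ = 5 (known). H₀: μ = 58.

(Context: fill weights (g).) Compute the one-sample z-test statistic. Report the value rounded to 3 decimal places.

test statistic = -2.939

SE = σ/√n = 5/√24 = 1.0206
z = (x̄−μ₀)/SE = (55.0−58)/1.0206 = -2.9394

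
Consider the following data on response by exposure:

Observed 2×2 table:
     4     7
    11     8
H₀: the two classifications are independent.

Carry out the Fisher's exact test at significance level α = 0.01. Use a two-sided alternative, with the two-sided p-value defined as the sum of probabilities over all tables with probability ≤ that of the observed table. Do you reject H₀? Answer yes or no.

Margins: r₁=11, r₂=19, c₁=15, c₂=15, n=30
p_obs = C(11,4)·C(19,11)/C(30,15); sum pmf over tables with pmf ≤ p_obs
p-value (two-sided) = 0.44973
At α=0.01: p ≥ α → fail to reject H₀

reject H₀: no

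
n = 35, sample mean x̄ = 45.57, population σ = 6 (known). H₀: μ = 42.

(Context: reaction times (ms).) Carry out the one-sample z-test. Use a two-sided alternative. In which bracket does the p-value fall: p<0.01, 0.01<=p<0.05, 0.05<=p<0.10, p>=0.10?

SE = σ/√n = 6/√35 = 1.0142
z = (x̄−μ₀)/SE = (45.57−42)/1.0142 = 3.5201
p-value (two-sided) = 0.00043
→ bracket: p<0.01

p-value bracket: p<0.01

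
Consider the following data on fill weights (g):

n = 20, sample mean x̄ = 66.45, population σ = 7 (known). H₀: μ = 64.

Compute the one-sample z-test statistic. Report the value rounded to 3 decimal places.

test statistic = 1.565

SE = σ/√n = 7/√20 = 1.5652
z = (x̄−μ₀)/SE = (66.45−64)/1.5652 = 1.5652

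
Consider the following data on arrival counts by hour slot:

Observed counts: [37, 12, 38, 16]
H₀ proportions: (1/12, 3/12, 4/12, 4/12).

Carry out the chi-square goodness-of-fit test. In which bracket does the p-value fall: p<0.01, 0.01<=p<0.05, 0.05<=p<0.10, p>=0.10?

p-value bracket: p<0.01

n = 103; E_i = n·p_i = [8.58, 25.75, 34.33, 34.33]
χ² = (37−8.58)²/8.58 + (12−25.75)²/25.75 + (38−34.33)²/34.33 + (16−34.33)²/34.33 = 111.6019
df = 3
p-value (upper-tail) = 0.00000
→ bracket: p<0.01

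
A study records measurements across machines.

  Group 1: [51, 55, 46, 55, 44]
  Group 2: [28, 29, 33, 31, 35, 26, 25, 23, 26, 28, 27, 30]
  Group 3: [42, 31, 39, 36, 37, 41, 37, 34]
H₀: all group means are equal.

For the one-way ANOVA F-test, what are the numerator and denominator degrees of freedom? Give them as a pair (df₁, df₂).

degrees of freedom = [2, 22]

k = 3 groups, N = 25 total
df = (k−1, N−k) = (3−1, 25−3) = (2, 22)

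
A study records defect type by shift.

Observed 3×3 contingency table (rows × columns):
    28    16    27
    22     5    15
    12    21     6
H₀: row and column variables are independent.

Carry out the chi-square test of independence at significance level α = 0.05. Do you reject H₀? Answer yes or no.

reject H₀: yes

Row totals [71, 42, 39], col totals [62, 42, 48], n=152
χ² = (28−28.96)²/28.96 + (16−19.62)²/19.62 + (27−22.42)²/22.42 + (22−17.13)²/17.13 + (5−11.61)²/11.61 + (15−13.26)²/13.26 + (12−15.91)²/15.91 + (21−10.78)²/10.78 + (6−12.32)²/12.32 = 20.9030
df = 4
p-value (upper-tail) = 0.00033
At α=0.05: p < α → reject H₀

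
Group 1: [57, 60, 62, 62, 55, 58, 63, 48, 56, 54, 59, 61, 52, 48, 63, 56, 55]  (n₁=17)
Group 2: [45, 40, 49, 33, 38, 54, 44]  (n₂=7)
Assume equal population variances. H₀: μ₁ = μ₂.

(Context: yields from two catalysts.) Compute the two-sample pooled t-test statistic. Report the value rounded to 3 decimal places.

test statistic = 5.603

x̄₁=57.000, s₁=4.730, n₁=17
x̄₂=43.286, s₂=7.017, n₂=7
s_p² = [16·4.730² + 6·7.017²]/22 = 29.7013
SE = √(s_p²·(1/17+1/7)) = 2.4475
t = (57.000−43.286)/2.4475 = 5.6034
df = 22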